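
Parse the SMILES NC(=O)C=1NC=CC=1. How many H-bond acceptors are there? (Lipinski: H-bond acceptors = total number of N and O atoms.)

N atoms: 2; O atoms: 1.
Lipinski HBA = 2 + 1 = 3.

3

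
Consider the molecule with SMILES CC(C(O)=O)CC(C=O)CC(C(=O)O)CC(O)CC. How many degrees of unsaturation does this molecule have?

3

Degree of unsaturation = (number of rings) + (number of π bonds).
Ring closures in the SMILES: 0.
π bonds: 3 double bonds (each 1 DoU) → 3 DoU from unsaturation.
Total DoU = 0 + 3 = 3.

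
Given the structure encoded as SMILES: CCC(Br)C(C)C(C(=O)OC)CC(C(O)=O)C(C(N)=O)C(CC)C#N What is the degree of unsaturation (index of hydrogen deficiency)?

Degree of unsaturation = (number of rings) + (number of π bonds).
Ring closures in the SMILES: 0.
π bonds: 3 double bonds (each 1 DoU), 1 triple bond (each 2 DoU) → 5 DoU from unsaturation.
Total DoU = 0 + 5 = 5.

5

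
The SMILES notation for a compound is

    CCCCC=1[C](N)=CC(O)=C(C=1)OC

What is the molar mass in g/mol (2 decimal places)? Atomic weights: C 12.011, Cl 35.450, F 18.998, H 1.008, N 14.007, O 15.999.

195.26 g/mol

First, the molecular formula is C11H17NO2 (counting implicit H from valence).
  C: 11 × 12.011 = 132.121
  H: 17 × 1.008 = 17.136
  N: 1 × 14.007 = 14.007
  O: 2 × 15.999 = 31.998
Sum: 11×12.011 + 17×1.008 + 1×14.007 + 2×15.999 = 195.262 → 195.26 g/mol.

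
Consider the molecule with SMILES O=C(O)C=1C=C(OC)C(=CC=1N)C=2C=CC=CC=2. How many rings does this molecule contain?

In SMILES, each pair of matching ring-closure digits denotes one ring-closing bond; the number of such bonds equals the number of independent rings.
Ring-closure bonds here: 2.

2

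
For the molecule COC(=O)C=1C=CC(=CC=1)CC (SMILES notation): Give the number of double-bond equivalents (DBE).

5

Degree of unsaturation = (number of rings) + (number of π bonds).
Ring closures in the SMILES: 1.
π bonds: 4 double bonds (each 1 DoU) → 4 DoU from unsaturation.
Total DoU = 1 + 4 = 5.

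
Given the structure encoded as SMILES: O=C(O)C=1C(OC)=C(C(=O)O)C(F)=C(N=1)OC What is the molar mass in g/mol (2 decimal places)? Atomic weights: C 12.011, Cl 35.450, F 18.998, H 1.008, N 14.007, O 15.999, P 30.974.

First, the molecular formula is C9H8FNO6 (counting implicit H from valence).
  C: 9 × 12.011 = 108.099
  F: 1 × 18.998 = 18.998
  H: 8 × 1.008 = 8.064
  N: 1 × 14.007 = 14.007
  O: 6 × 15.999 = 95.994
Sum: 9×12.011 + 1×18.998 + 8×1.008 + 1×14.007 + 6×15.999 = 245.162 → 245.16 g/mol.

245.16 g/mol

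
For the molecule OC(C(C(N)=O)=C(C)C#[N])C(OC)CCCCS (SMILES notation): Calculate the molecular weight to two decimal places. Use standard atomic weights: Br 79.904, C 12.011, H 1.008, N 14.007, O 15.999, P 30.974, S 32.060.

First, the molecular formula is C12H20N2O3S (counting implicit H from valence).
  C: 12 × 12.011 = 144.132
  H: 20 × 1.008 = 20.160
  N: 2 × 14.007 = 28.014
  O: 3 × 15.999 = 47.997
  S: 1 × 32.060 = 32.060
Sum: 12×12.011 + 20×1.008 + 2×14.007 + 3×15.999 + 1×32.060 = 272.363 → 272.36 g/mol.

272.36 g/mol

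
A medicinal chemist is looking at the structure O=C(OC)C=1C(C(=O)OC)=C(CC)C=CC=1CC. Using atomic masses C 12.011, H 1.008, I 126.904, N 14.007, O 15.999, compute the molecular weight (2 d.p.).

250.29 g/mol

First, the molecular formula is C14H18O4 (counting implicit H from valence).
  C: 14 × 12.011 = 168.154
  H: 18 × 1.008 = 18.144
  O: 4 × 15.999 = 63.996
Sum: 14×12.011 + 18×1.008 + 4×15.999 = 250.294 → 250.29 g/mol.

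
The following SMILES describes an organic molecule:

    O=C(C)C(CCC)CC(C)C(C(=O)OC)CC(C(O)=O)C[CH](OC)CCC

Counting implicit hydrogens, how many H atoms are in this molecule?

Walk through each heavy atom and fill implicit hydrogens from standard valence (C 4, N 3, O 2, S 2, halogen 1):
  atom 1: O, bond orders sum to 2 (valence 2) → 0 H
  atom 2: C, bond orders sum to 4 (valence 4) → 0 H
  atom 3: C, bond orders sum to 1 (valence 4) → 3 H
  atom 4: C, bond orders sum to 3 (valence 4) → 1 H
  atom 5: C, bond orders sum to 2 (valence 4) → 2 H
  atom 6: C, bond orders sum to 2 (valence 4) → 2 H
  atom 7: C, bond orders sum to 1 (valence 4) → 3 H
  atom 8: C, bond orders sum to 2 (valence 4) → 2 H
  atom 9: C, bond orders sum to 3 (valence 4) → 1 H
  atom 10: C, bond orders sum to 1 (valence 4) → 3 H
  atom 11: C, bond orders sum to 3 (valence 4) → 1 H
  atom 12: C, bond orders sum to 4 (valence 4) → 0 H
  atom 13: O, bond orders sum to 2 (valence 2) → 0 H
  atom 14: O, bond orders sum to 2 (valence 2) → 0 H
  atom 15: C, bond orders sum to 1 (valence 4) → 3 H
  atom 16: C, bond orders sum to 2 (valence 4) → 2 H
  atom 17: C, bond orders sum to 3 (valence 4) → 1 H
  atom 18: C, bond orders sum to 4 (valence 4) → 0 H
  atom 19: O, bond orders sum to 1 (valence 2) → 1 H
  atom 20: O, bond orders sum to 2 (valence 2) → 0 H
  atom 21: C, bond orders sum to 2 (valence 4) → 2 H
  atom 22: C with explicit H count 1
  atom 23: O, bond orders sum to 2 (valence 2) → 0 H
  atom 24: C, bond orders sum to 1 (valence 4) → 3 H
  atom 25: C, bond orders sum to 2 (valence 4) → 2 H
  atom 26: C, bond orders sum to 2 (valence 4) → 2 H
  atom 27: C, bond orders sum to 1 (valence 4) → 3 H
Total hydrogens: 38.

38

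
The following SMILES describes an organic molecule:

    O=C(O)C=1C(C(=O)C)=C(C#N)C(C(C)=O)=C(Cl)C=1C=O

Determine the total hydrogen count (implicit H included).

Walk through each heavy atom and fill implicit hydrogens from standard valence (C 4, N 3, O 2, S 2, halogen 1):
  atom 1: O, bond orders sum to 2 (valence 2) → 0 H
  atom 2: C, bond orders sum to 4 (valence 4) → 0 H
  atom 3: O, bond orders sum to 1 (valence 2) → 1 H
  atom 4: C, bond orders sum to 4 (valence 4) → 0 H
  atom 5: C, bond orders sum to 4 (valence 4) → 0 H
  atom 6: C, bond orders sum to 4 (valence 4) → 0 H
  atom 7: O, bond orders sum to 2 (valence 2) → 0 H
  atom 8: C, bond orders sum to 1 (valence 4) → 3 H
  atom 9: C, bond orders sum to 4 (valence 4) → 0 H
  atom 10: C, bond orders sum to 4 (valence 4) → 0 H
  atom 11: N, bond orders sum to 3 (valence 3) → 0 H
  atom 12: C, bond orders sum to 4 (valence 4) → 0 H
  atom 13: C, bond orders sum to 4 (valence 4) → 0 H
  atom 14: C, bond orders sum to 1 (valence 4) → 3 H
  atom 15: O, bond orders sum to 2 (valence 2) → 0 H
  atom 16: C, bond orders sum to 4 (valence 4) → 0 H
  atom 17: Cl (halogen, monovalent) → 0 H
  atom 18: C, bond orders sum to 4 (valence 4) → 0 H
  atom 19: C, bond orders sum to 3 (valence 4) → 1 H
  atom 20: O, bond orders sum to 2 (valence 2) → 0 H
Total hydrogens: 8.

8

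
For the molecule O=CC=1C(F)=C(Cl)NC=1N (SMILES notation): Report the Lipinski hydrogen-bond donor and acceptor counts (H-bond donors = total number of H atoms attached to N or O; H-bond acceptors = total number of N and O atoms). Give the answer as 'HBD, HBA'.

Donors: find every N or O and count the H atoms it carries.
  atom 1 (O): bond orders sum to 2 → 0 H
  atom 8 (N): bond orders sum to 2 → 1 H
  atom 10 (N): bond orders sum to 1 → 2 H
Lipinski HBD = 3.
Acceptors: N atoms = 2, O atoms = 1 → HBA = 3.

3, 3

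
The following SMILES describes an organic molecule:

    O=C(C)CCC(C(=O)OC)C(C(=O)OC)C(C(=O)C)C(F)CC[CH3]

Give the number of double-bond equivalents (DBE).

Degree of unsaturation = (number of rings) + (number of π bonds).
Ring closures in the SMILES: 0.
π bonds: 4 double bonds (each 1 DoU) → 4 DoU from unsaturation.
Total DoU = 0 + 4 = 4.

4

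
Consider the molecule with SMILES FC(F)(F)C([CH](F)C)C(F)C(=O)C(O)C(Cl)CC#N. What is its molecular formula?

Walk through each heavy atom and fill implicit hydrogens from standard valence (C 4, N 3, O 2, S 2, halogen 1):
  atom 1: F (halogen, monovalent) → 0 H
  atom 2: C, bond orders sum to 4 (valence 4) → 0 H
  atom 3: F (halogen, monovalent) → 0 H
  atom 4: F (halogen, monovalent) → 0 H
  atom 5: C, bond orders sum to 3 (valence 4) → 1 H
  atom 6: C with explicit H count 1
  atom 7: F (halogen, monovalent) → 0 H
  atom 8: C, bond orders sum to 1 (valence 4) → 3 H
  atom 9: C, bond orders sum to 3 (valence 4) → 1 H
  atom 10: F (halogen, monovalent) → 0 H
  atom 11: C, bond orders sum to 4 (valence 4) → 0 H
  atom 12: O, bond orders sum to 2 (valence 2) → 0 H
  atom 13: C, bond orders sum to 3 (valence 4) → 1 H
  atom 14: O, bond orders sum to 1 (valence 2) → 1 H
  atom 15: C, bond orders sum to 3 (valence 4) → 1 H
  atom 16: Cl (halogen, monovalent) → 0 H
  atom 17: C, bond orders sum to 2 (valence 4) → 2 H
  atom 18: C, bond orders sum to 4 (valence 4) → 0 H
  atom 19: N, bond orders sum to 3 (valence 3) → 0 H
Totals → C:10, H:11, Cl:1, F:5, N:1, O:2.

C10H11ClF5NO2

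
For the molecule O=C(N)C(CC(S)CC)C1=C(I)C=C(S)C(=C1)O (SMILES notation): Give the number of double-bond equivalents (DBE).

5

Molecular formula: C12H16INO2S2.
DoU = (2C + 2 + N − H − X) / 2, where X is the halogen count and O/S are ignored.
    = (2·12 + 2 + 1 − 16 − 1) / 2 = 10 / 2 = 5.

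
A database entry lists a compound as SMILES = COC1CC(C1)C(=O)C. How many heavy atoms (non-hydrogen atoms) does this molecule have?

Every atom symbol written in the SMILES (organic subset) is one heavy atom; implicit H are not written.
Heavy atoms by element → C:7, O:2.
Total: 9.

9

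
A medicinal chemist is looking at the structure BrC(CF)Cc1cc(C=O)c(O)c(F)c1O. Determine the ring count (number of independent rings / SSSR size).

In SMILES, each pair of matching ring-closure digits denotes one ring-closing bond; the number of such bonds equals the number of independent rings.
Ring-closure bonds here: 1.

1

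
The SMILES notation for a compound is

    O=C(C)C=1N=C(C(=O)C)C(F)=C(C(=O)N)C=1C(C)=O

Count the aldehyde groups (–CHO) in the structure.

Scan the SMILES for the aldehyde motif — none present.
Groups that are present: 1 amide, 3 ketone.

0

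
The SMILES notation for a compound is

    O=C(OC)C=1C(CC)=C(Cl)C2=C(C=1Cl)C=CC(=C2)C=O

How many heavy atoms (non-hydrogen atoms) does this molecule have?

20

Every atom symbol written in the SMILES (organic subset) is one heavy atom; implicit H are not written.
Heavy atoms by element → C:15, Cl:2, O:3.
Total: 20.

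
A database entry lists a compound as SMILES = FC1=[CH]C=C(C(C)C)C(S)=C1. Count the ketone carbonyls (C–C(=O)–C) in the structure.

Scan the SMILES for the ketone motif — none present.
Groups that are present: 1 thiol.

0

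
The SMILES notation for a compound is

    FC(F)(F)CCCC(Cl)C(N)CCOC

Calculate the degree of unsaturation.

0

Molecular formula: C9H17ClF3NO.
DoU = (2C + 2 + N − H − X) / 2, where X is the halogen count and O/S are ignored.
    = (2·9 + 2 + 1 − 17 − 4) / 2 = 0 / 2 = 0.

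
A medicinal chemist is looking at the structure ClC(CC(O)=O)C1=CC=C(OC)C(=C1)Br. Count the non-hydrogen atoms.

15

Every atom symbol written in the SMILES (organic subset) is one heavy atom; implicit H are not written.
Heavy atoms by element → Br:1, C:10, Cl:1, O:3.
Total: 15.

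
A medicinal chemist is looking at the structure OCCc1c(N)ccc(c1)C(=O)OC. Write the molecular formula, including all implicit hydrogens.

C10H13NO3

Walk through each heavy atom and fill implicit hydrogens from standard valence (C 4, N 3, O 2, S 2, halogen 1); for lowercase aromatic atoms, an aromatic c carries 1 H when it has two neighbours and 0 H with three, and aromatic n carries 0 H:
  atom 1: O, bond orders sum to 1 (valence 2) → 1 H
  atom 2: C, bond orders sum to 2 (valence 4) → 2 H
  atom 3: C, bond orders sum to 2 (valence 4) → 2 H
  atom 4: aromatic c, 3 neighbours → 0 H
  atom 5: aromatic c, 3 neighbours → 0 H
  atom 6: N, bond orders sum to 1 (valence 3) → 2 H
  atom 7: aromatic c, 2 neighbours → 1 H
  atom 8: aromatic c, 2 neighbours → 1 H
  atom 9: aromatic c, 3 neighbours → 0 H
  atom 10: aromatic c, 2 neighbours → 1 H
  atom 11: C, bond orders sum to 4 (valence 4) → 0 H
  atom 12: O, bond orders sum to 2 (valence 2) → 0 H
  atom 13: O, bond orders sum to 2 (valence 2) → 0 H
  atom 14: C, bond orders sum to 1 (valence 4) → 3 H
Totals → C:10, H:13, N:1, O:3.
In Hill order: C10H13NO3.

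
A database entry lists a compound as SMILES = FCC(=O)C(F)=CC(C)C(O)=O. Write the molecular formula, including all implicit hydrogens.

Walk through each heavy atom and fill implicit hydrogens from standard valence (C 4, N 3, O 2, S 2, halogen 1):
  atom 1: F (halogen, monovalent) → 0 H
  atom 2: C, bond orders sum to 2 (valence 4) → 2 H
  atom 3: C, bond orders sum to 4 (valence 4) → 0 H
  atom 4: O, bond orders sum to 2 (valence 2) → 0 H
  atom 5: C, bond orders sum to 4 (valence 4) → 0 H
  atom 6: F (halogen, monovalent) → 0 H
  atom 7: C, bond orders sum to 3 (valence 4) → 1 H
  atom 8: C, bond orders sum to 3 (valence 4) → 1 H
  atom 9: C, bond orders sum to 1 (valence 4) → 3 H
  atom 10: C, bond orders sum to 4 (valence 4) → 0 H
  atom 11: O, bond orders sum to 1 (valence 2) → 1 H
  atom 12: O, bond orders sum to 2 (valence 2) → 0 H
Totals → C:7, H:8, F:2, O:3.

C7H8F2O3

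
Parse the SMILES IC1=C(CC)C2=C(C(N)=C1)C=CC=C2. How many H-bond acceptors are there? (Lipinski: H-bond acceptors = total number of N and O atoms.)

N atoms: 1; O atoms: 0.
Lipinski HBA = 1 + 0 = 1.

1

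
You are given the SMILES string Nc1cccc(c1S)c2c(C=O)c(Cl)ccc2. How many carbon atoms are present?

Count every carbon token in the SMILES (each C, including those in ring-closure positions and inside branches).
Carbon count: 13.

13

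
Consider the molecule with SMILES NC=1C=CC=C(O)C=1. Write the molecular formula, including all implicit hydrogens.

C6H7NO

Walk through each heavy atom and fill implicit hydrogens from standard valence (C 4, N 3, O 2, S 2, halogen 1):
  atom 1: N, bond orders sum to 1 (valence 3) → 2 H
  atom 2: C, bond orders sum to 4 (valence 4) → 0 H
  atom 3: C, bond orders sum to 3 (valence 4) → 1 H
  atom 4: C, bond orders sum to 3 (valence 4) → 1 H
  atom 5: C, bond orders sum to 3 (valence 4) → 1 H
  atom 6: C, bond orders sum to 4 (valence 4) → 0 H
  atom 7: O, bond orders sum to 1 (valence 2) → 1 H
  atom 8: C, bond orders sum to 3 (valence 4) → 1 H
Totals → C:6, H:7, N:1, O:1.
In Hill order: C6H7NO.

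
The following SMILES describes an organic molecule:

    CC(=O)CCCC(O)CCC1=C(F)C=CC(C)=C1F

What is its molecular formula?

Walk through each heavy atom and fill implicit hydrogens from standard valence (C 4, N 3, O 2, S 2, halogen 1):
  atom 1: C, bond orders sum to 1 (valence 4) → 3 H
  atom 2: C, bond orders sum to 4 (valence 4) → 0 H
  atom 3: O, bond orders sum to 2 (valence 2) → 0 H
  atom 4: C, bond orders sum to 2 (valence 4) → 2 H
  atom 5: C, bond orders sum to 2 (valence 4) → 2 H
  atom 6: C, bond orders sum to 2 (valence 4) → 2 H
  atom 7: C, bond orders sum to 3 (valence 4) → 1 H
  atom 8: O, bond orders sum to 1 (valence 2) → 1 H
  atom 9: C, bond orders sum to 2 (valence 4) → 2 H
  atom 10: C, bond orders sum to 2 (valence 4) → 2 H
  atom 11: C, bond orders sum to 4 (valence 4) → 0 H
  atom 12: C, bond orders sum to 4 (valence 4) → 0 H
  atom 13: F (halogen, monovalent) → 0 H
  atom 14: C, bond orders sum to 3 (valence 4) → 1 H
  atom 15: C, bond orders sum to 3 (valence 4) → 1 H
  atom 16: C, bond orders sum to 4 (valence 4) → 0 H
  atom 17: C, bond orders sum to 1 (valence 4) → 3 H
  atom 18: C, bond orders sum to 4 (valence 4) → 0 H
  atom 19: F (halogen, monovalent) → 0 H
Totals → C:15, H:20, F:2, O:2.

C15H20F2O2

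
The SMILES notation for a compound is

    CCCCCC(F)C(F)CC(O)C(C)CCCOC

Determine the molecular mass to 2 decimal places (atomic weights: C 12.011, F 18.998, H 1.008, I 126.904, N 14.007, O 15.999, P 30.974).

280.40 g/mol

First, the molecular formula is C15H30F2O2 (counting implicit H from valence).
  C: 15 × 12.011 = 180.165
  F: 2 × 18.998 = 37.996
  H: 30 × 1.008 = 30.240
  O: 2 × 15.999 = 31.998
Sum: 15×12.011 + 2×18.998 + 30×1.008 + 2×15.999 = 280.399 → 280.40 g/mol.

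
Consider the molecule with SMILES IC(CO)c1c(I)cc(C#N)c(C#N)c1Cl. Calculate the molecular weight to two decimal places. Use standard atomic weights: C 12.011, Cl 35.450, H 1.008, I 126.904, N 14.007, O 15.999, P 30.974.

First, the molecular formula is C10H5ClI2N2O (counting implicit H from valence).
  C: 10 × 12.011 = 120.110
  Cl: 1 × 35.450 = 35.450
  H: 5 × 1.008 = 5.040
  I: 2 × 126.904 = 253.808
  N: 2 × 14.007 = 28.014
  O: 1 × 15.999 = 15.999
Sum: 10×12.011 + 1×35.450 + 5×1.008 + 2×126.904 + 2×14.007 + 1×15.999 = 458.421 → 458.42 g/mol.

458.42 g/mol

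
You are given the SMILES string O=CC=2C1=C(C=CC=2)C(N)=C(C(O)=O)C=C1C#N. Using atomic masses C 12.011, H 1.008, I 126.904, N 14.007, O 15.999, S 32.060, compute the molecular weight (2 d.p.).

First, the molecular formula is C13H8N2O3 (counting implicit H from valence).
  C: 13 × 12.011 = 156.143
  H: 8 × 1.008 = 8.064
  N: 2 × 14.007 = 28.014
  O: 3 × 15.999 = 47.997
Sum: 13×12.011 + 8×1.008 + 2×14.007 + 3×15.999 = 240.218 → 240.22 g/mol.

240.22 g/mol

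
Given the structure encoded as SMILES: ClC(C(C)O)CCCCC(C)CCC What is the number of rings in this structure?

0

In SMILES, each pair of matching ring-closure digits denotes one ring-closing bond; the number of such bonds equals the number of independent rings.
Ring-closure bonds here: 0.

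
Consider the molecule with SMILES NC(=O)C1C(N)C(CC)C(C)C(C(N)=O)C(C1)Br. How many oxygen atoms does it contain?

2

Scan the SMILES for O atoms (remember two-letter symbols like Cl and Br are single atoms).
Oxygen count: 2.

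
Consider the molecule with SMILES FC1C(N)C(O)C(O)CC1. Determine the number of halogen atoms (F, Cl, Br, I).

1

Halogen atoms appear at heavy-atom position 1 (1×F).
Other groups present: 2 hydroxyl, 1 primary amine.
Halogen count: 1.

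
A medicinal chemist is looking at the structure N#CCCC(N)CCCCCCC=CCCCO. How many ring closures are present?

0

In SMILES, each pair of matching ring-closure digits denotes one ring-closing bond; the number of such bonds equals the number of independent rings.
Ring-closure bonds here: 0.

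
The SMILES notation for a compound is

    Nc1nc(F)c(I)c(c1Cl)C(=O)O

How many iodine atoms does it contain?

1

Scan the SMILES for I atoms (remember two-letter symbols like Cl and Br are single atoms).
Iodine count: 1.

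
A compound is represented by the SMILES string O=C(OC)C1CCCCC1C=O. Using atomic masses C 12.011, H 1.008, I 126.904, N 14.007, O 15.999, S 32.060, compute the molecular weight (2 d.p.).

First, the molecular formula is C9H14O3 (counting implicit H from valence).
  C: 9 × 12.011 = 108.099
  H: 14 × 1.008 = 14.112
  O: 3 × 15.999 = 47.997
Sum: 9×12.011 + 14×1.008 + 3×15.999 = 170.208 → 170.21 g/mol.

170.21 g/mol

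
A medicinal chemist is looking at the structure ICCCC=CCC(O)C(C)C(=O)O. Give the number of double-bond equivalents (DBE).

2

Molecular formula: C10H17IO3.
DoU = (2C + 2 + N − H − X) / 2, where X is the halogen count and O/S are ignored.
    = (2·10 + 2 + 0 − 17 − 1) / 2 = 4 / 2 = 2.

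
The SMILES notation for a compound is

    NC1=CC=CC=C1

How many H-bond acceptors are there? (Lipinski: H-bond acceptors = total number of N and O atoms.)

1

N atoms: 1; O atoms: 0.
Lipinski HBA = 1 + 0 = 1.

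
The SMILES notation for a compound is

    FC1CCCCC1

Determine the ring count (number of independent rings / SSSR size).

1

In SMILES, each pair of matching ring-closure digits denotes one ring-closing bond; the number of such bonds equals the number of independent rings.
Ring-closure bonds here: 1.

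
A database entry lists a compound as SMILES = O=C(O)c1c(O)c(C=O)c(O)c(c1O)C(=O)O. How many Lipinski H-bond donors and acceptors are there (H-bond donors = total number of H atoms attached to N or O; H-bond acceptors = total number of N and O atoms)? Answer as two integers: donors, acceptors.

5, 8

Donors: find every N or O and count the H atoms it carries.
  atom 1 (O): bond orders sum to 2 → 0 H
  atom 3 (O): bond orders sum to 1 → 1 H
  atom 6 (O): bond orders sum to 1 → 1 H
  atom 9 (O): bond orders sum to 2 → 0 H
  atom 11 (O): bond orders sum to 1 → 1 H
  atom 14 (O): bond orders sum to 1 → 1 H
  atom 16 (O): bond orders sum to 2 → 0 H
  atom 17 (O): bond orders sum to 1 → 1 H
Lipinski HBD = 5.
Acceptors: N atoms = 0, O atoms = 8 → HBA = 8.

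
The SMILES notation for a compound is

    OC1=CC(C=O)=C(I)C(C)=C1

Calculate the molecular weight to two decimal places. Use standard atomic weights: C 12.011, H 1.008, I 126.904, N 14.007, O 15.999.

262.05 g/mol

First, the molecular formula is C8H7IO2 (counting implicit H from valence).
  C: 8 × 12.011 = 96.088
  H: 7 × 1.008 = 7.056
  I: 1 × 126.904 = 126.904
  O: 2 × 15.999 = 31.998
Sum: 8×12.011 + 7×1.008 + 1×126.904 + 2×15.999 = 262.046 → 262.05 g/mol.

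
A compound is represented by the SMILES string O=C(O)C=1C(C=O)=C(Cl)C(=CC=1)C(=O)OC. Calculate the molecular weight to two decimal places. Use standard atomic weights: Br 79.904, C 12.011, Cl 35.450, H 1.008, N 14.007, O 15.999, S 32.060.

First, the molecular formula is C10H7ClO5 (counting implicit H from valence).
  C: 10 × 12.011 = 120.110
  Cl: 1 × 35.450 = 35.450
  H: 7 × 1.008 = 7.056
  O: 5 × 15.999 = 79.995
Sum: 10×12.011 + 1×35.450 + 7×1.008 + 5×15.999 = 242.611 → 242.61 g/mol.

242.61 g/mol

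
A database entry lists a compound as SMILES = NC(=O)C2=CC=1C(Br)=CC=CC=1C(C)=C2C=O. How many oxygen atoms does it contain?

2

Scan the SMILES for O atoms (remember two-letter symbols like Cl and Br are single atoms).
Oxygen count: 2.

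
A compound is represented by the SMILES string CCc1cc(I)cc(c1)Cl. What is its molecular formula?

Walk through each heavy atom and fill implicit hydrogens from standard valence (C 4, N 3, O 2, S 2, halogen 1); for lowercase aromatic atoms, an aromatic c carries 1 H when it has two neighbours and 0 H with three, and aromatic n carries 0 H:
  atom 1: C, bond orders sum to 1 (valence 4) → 3 H
  atom 2: C, bond orders sum to 2 (valence 4) → 2 H
  atom 3: aromatic c, 3 neighbours → 0 H
  atom 4: aromatic c, 2 neighbours → 1 H
  atom 5: aromatic c, 3 neighbours → 0 H
  atom 6: I (halogen, monovalent) → 0 H
  atom 7: aromatic c, 2 neighbours → 1 H
  atom 8: aromatic c, 3 neighbours → 0 H
  atom 9: aromatic c, 2 neighbours → 1 H
  atom 10: Cl (halogen, monovalent) → 0 H
Totals → C:8, H:8, Cl:1, I:1.
In Hill order: C8H8ClI.

C8H8ClI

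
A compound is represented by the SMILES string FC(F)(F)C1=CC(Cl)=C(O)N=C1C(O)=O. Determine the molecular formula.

C7H3ClF3NO3

Walk through each heavy atom and fill implicit hydrogens from standard valence (C 4, N 3, O 2, S 2, halogen 1):
  atom 1: F (halogen, monovalent) → 0 H
  atom 2: C, bond orders sum to 4 (valence 4) → 0 H
  atom 3: F (halogen, monovalent) → 0 H
  atom 4: F (halogen, monovalent) → 0 H
  atom 5: C, bond orders sum to 4 (valence 4) → 0 H
  atom 6: C, bond orders sum to 3 (valence 4) → 1 H
  atom 7: C, bond orders sum to 4 (valence 4) → 0 H
  atom 8: Cl (halogen, monovalent) → 0 H
  atom 9: C, bond orders sum to 4 (valence 4) → 0 H
  atom 10: O, bond orders sum to 1 (valence 2) → 1 H
  atom 11: N, bond orders sum to 3 (valence 3) → 0 H
  atom 12: C, bond orders sum to 4 (valence 4) → 0 H
  atom 13: C, bond orders sum to 4 (valence 4) → 0 H
  atom 14: O, bond orders sum to 1 (valence 2) → 1 H
  atom 15: O, bond orders sum to 2 (valence 2) → 0 H
Totals → C:7, H:3, Cl:1, F:3, N:1, O:3.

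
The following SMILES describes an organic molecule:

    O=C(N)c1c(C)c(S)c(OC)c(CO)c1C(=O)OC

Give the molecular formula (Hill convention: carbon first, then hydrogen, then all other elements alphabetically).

Walk through each heavy atom and fill implicit hydrogens from standard valence (C 4, N 3, O 2, S 2, halogen 1); for lowercase aromatic atoms, an aromatic c carries 1 H when it has two neighbours and 0 H with three, and aromatic n carries 0 H:
  atom 1: O, bond orders sum to 2 (valence 2) → 0 H
  atom 2: C, bond orders sum to 4 (valence 4) → 0 H
  atom 3: N, bond orders sum to 1 (valence 3) → 2 H
  atom 4: aromatic c, 3 neighbours → 0 H
  atom 5: aromatic c, 3 neighbours → 0 H
  atom 6: C, bond orders sum to 1 (valence 4) → 3 H
  atom 7: aromatic c, 3 neighbours → 0 H
  atom 8: S, bond orders sum to 1 (valence 2) → 1 H
  atom 9: aromatic c, 3 neighbours → 0 H
  atom 10: O, bond orders sum to 2 (valence 2) → 0 H
  atom 11: C, bond orders sum to 1 (valence 4) → 3 H
  atom 12: aromatic c, 3 neighbours → 0 H
  atom 13: C, bond orders sum to 2 (valence 4) → 2 H
  atom 14: O, bond orders sum to 1 (valence 2) → 1 H
  atom 15: aromatic c, 3 neighbours → 0 H
  atom 16: C, bond orders sum to 4 (valence 4) → 0 H
  atom 17: O, bond orders sum to 2 (valence 2) → 0 H
  atom 18: O, bond orders sum to 2 (valence 2) → 0 H
  atom 19: C, bond orders sum to 1 (valence 4) → 3 H
Totals → C:12, H:15, N:1, O:5, S:1.

C12H15NO5S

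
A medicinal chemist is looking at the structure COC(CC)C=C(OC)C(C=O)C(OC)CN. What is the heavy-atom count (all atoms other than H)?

Every atom symbol written in the SMILES (organic subset) is one heavy atom; implicit H are not written.
Heavy atoms by element → C:12, N:1, O:4.
Total: 17.

17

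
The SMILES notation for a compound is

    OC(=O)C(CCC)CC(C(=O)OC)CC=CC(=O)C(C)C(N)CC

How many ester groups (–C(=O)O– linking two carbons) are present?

1

The ester motif appears at heavy-atom position 10 in the SMILES.
Other groups present: 1 alkene, 1 carboxylic acid, 1 ketone, 1 primary amine.
Ester count: 1.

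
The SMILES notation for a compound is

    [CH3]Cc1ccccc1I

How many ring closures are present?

1

In SMILES, each pair of matching ring-closure digits denotes one ring-closing bond; the number of such bonds equals the number of independent rings.
Ring-closure bonds here: 1.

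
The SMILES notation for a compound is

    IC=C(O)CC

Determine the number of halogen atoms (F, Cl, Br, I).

1

Halogen atoms appear at heavy-atom position 1 (1×I).
Other groups present: 1 alkene, 1 hydroxyl.
Halogen count: 1.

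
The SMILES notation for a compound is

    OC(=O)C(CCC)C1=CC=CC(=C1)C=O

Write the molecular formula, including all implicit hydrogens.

Walk through each heavy atom and fill implicit hydrogens from standard valence (C 4, N 3, O 2, S 2, halogen 1):
  atom 1: O, bond orders sum to 1 (valence 2) → 1 H
  atom 2: C, bond orders sum to 4 (valence 4) → 0 H
  atom 3: O, bond orders sum to 2 (valence 2) → 0 H
  atom 4: C, bond orders sum to 3 (valence 4) → 1 H
  atom 5: C, bond orders sum to 2 (valence 4) → 2 H
  atom 6: C, bond orders sum to 2 (valence 4) → 2 H
  atom 7: C, bond orders sum to 1 (valence 4) → 3 H
  atom 8: C, bond orders sum to 4 (valence 4) → 0 H
  atom 9: C, bond orders sum to 3 (valence 4) → 1 H
  atom 10: C, bond orders sum to 3 (valence 4) → 1 H
  atom 11: C, bond orders sum to 3 (valence 4) → 1 H
  atom 12: C, bond orders sum to 4 (valence 4) → 0 H
  atom 13: C, bond orders sum to 3 (valence 4) → 1 H
  atom 14: C, bond orders sum to 3 (valence 4) → 1 H
  atom 15: O, bond orders sum to 2 (valence 2) → 0 H
Totals → C:12, H:14, O:3.
In Hill order: C12H14O3.

C12H14O3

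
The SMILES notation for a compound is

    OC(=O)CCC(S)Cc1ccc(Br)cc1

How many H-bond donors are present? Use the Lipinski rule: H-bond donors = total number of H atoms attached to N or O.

1

Donors: find every N or O and count the H atoms it carries.
  atom 1 (O): bond orders sum to 1 → 1 H
  atom 3 (O): bond orders sum to 2 → 0 H
Lipinski HBD = 1.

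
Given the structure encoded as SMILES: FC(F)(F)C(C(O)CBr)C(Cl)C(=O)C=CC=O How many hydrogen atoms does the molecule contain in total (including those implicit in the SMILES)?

9

Walk through each heavy atom and fill implicit hydrogens from standard valence (C 4, N 3, O 2, S 2, halogen 1):
  atom 1: F (halogen, monovalent) → 0 H
  atom 2: C, bond orders sum to 4 (valence 4) → 0 H
  atom 3: F (halogen, monovalent) → 0 H
  atom 4: F (halogen, monovalent) → 0 H
  atom 5: C, bond orders sum to 3 (valence 4) → 1 H
  atom 6: C, bond orders sum to 3 (valence 4) → 1 H
  atom 7: O, bond orders sum to 1 (valence 2) → 1 H
  atom 8: C, bond orders sum to 2 (valence 4) → 2 H
  atom 9: Br (halogen, monovalent) → 0 H
  atom 10: C, bond orders sum to 3 (valence 4) → 1 H
  atom 11: Cl (halogen, monovalent) → 0 H
  atom 12: C, bond orders sum to 4 (valence 4) → 0 H
  atom 13: O, bond orders sum to 2 (valence 2) → 0 H
  atom 14: C, bond orders sum to 3 (valence 4) → 1 H
  atom 15: C, bond orders sum to 3 (valence 4) → 1 H
  atom 16: C, bond orders sum to 3 (valence 4) → 1 H
  atom 17: O, bond orders sum to 2 (valence 2) → 0 H
Total hydrogens: 9.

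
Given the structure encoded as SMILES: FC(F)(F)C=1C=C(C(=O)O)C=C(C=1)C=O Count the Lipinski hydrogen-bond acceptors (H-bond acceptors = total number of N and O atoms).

3

N atoms: 0; O atoms: 3.
Lipinski HBA = 0 + 3 = 3.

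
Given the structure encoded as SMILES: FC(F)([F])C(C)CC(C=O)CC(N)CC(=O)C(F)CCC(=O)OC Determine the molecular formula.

C15H23F4NO4

Walk through each heavy atom and fill implicit hydrogens from standard valence (C 4, N 3, O 2, S 2, halogen 1):
  atom 1: F (halogen, monovalent) → 0 H
  atom 2: C, bond orders sum to 4 (valence 4) → 0 H
  atom 3: F (halogen, monovalent) → 0 H
  atom 4: F with explicit H count 0
  atom 5: C, bond orders sum to 3 (valence 4) → 1 H
  atom 6: C, bond orders sum to 1 (valence 4) → 3 H
  atom 7: C, bond orders sum to 2 (valence 4) → 2 H
  atom 8: C, bond orders sum to 3 (valence 4) → 1 H
  atom 9: C, bond orders sum to 3 (valence 4) → 1 H
  atom 10: O, bond orders sum to 2 (valence 2) → 0 H
  atom 11: C, bond orders sum to 2 (valence 4) → 2 H
  atom 12: C, bond orders sum to 3 (valence 4) → 1 H
  atom 13: N, bond orders sum to 1 (valence 3) → 2 H
  atom 14: C, bond orders sum to 2 (valence 4) → 2 H
  atom 15: C, bond orders sum to 4 (valence 4) → 0 H
  atom 16: O, bond orders sum to 2 (valence 2) → 0 H
  atom 17: C, bond orders sum to 3 (valence 4) → 1 H
  atom 18: F (halogen, monovalent) → 0 H
  atom 19: C, bond orders sum to 2 (valence 4) → 2 H
  atom 20: C, bond orders sum to 2 (valence 4) → 2 H
  atom 21: C, bond orders sum to 4 (valence 4) → 0 H
  atom 22: O, bond orders sum to 2 (valence 2) → 0 H
  atom 23: O, bond orders sum to 2 (valence 2) → 0 H
  atom 24: C, bond orders sum to 1 (valence 4) → 3 H
Totals → C:15, H:23, F:4, N:1, O:4.
In Hill order: C15H23F4NO4.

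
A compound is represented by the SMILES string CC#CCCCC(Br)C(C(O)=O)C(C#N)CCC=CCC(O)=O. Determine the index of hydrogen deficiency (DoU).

Molecular formula: C17H22BrNO4.
DoU = (2C + 2 + N − H − X) / 2, where X is the halogen count and O/S are ignored.
    = (2·17 + 2 + 1 − 22 − 1) / 2 = 14 / 2 = 7.

7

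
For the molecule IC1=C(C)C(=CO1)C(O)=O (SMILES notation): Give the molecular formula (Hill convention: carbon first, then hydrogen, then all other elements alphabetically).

C6H5IO3

Walk through each heavy atom and fill implicit hydrogens from standard valence (C 4, N 3, O 2, S 2, halogen 1):
  atom 1: I (halogen, monovalent) → 0 H
  atom 2: C, bond orders sum to 4 (valence 4) → 0 H
  atom 3: C, bond orders sum to 4 (valence 4) → 0 H
  atom 4: C, bond orders sum to 1 (valence 4) → 3 H
  atom 5: C, bond orders sum to 4 (valence 4) → 0 H
  atom 6: C, bond orders sum to 3 (valence 4) → 1 H
  atom 7: O, bond orders sum to 2 (valence 2) → 0 H
  atom 8: C, bond orders sum to 4 (valence 4) → 0 H
  atom 9: O, bond orders sum to 1 (valence 2) → 1 H
  atom 10: O, bond orders sum to 2 (valence 2) → 0 H
Totals → C:6, H:5, I:1, O:3.
In Hill order: C6H5IO3.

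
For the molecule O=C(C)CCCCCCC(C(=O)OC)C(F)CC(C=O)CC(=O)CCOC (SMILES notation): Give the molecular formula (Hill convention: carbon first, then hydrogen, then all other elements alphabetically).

C20H33FO6

Walk through each heavy atom and fill implicit hydrogens from standard valence (C 4, N 3, O 2, S 2, halogen 1):
  atom 1: O, bond orders sum to 2 (valence 2) → 0 H
  atom 2: C, bond orders sum to 4 (valence 4) → 0 H
  atom 3: C, bond orders sum to 1 (valence 4) → 3 H
  atom 4: C, bond orders sum to 2 (valence 4) → 2 H
  atom 5: C, bond orders sum to 2 (valence 4) → 2 H
  atom 6: C, bond orders sum to 2 (valence 4) → 2 H
  atom 7: C, bond orders sum to 2 (valence 4) → 2 H
  atom 8: C, bond orders sum to 2 (valence 4) → 2 H
  atom 9: C, bond orders sum to 2 (valence 4) → 2 H
  atom 10: C, bond orders sum to 3 (valence 4) → 1 H
  atom 11: C, bond orders sum to 4 (valence 4) → 0 H
  atom 12: O, bond orders sum to 2 (valence 2) → 0 H
  atom 13: O, bond orders sum to 2 (valence 2) → 0 H
  atom 14: C, bond orders sum to 1 (valence 4) → 3 H
  atom 15: C, bond orders sum to 3 (valence 4) → 1 H
  atom 16: F (halogen, monovalent) → 0 H
  atom 17: C, bond orders sum to 2 (valence 4) → 2 H
  atom 18: C, bond orders sum to 3 (valence 4) → 1 H
  atom 19: C, bond orders sum to 3 (valence 4) → 1 H
  atom 20: O, bond orders sum to 2 (valence 2) → 0 H
  atom 21: C, bond orders sum to 2 (valence 4) → 2 H
  atom 22: C, bond orders sum to 4 (valence 4) → 0 H
  atom 23: O, bond orders sum to 2 (valence 2) → 0 H
  atom 24: C, bond orders sum to 2 (valence 4) → 2 H
  atom 25: C, bond orders sum to 2 (valence 4) → 2 H
  atom 26: O, bond orders sum to 2 (valence 2) → 0 H
  atom 27: C, bond orders sum to 1 (valence 4) → 3 H
Totals → C:20, H:33, F:1, O:6.
In Hill order: C20H33FO6.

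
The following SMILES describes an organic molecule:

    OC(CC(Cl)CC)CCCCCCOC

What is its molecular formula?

C12H25ClO2

Walk through each heavy atom and fill implicit hydrogens from standard valence (C 4, N 3, O 2, S 2, halogen 1):
  atom 1: O, bond orders sum to 1 (valence 2) → 1 H
  atom 2: C, bond orders sum to 3 (valence 4) → 1 H
  atom 3: C, bond orders sum to 2 (valence 4) → 2 H
  atom 4: C, bond orders sum to 3 (valence 4) → 1 H
  atom 5: Cl (halogen, monovalent) → 0 H
  atom 6: C, bond orders sum to 2 (valence 4) → 2 H
  atom 7: C, bond orders sum to 1 (valence 4) → 3 H
  atom 8: C, bond orders sum to 2 (valence 4) → 2 H
  atom 9: C, bond orders sum to 2 (valence 4) → 2 H
  atom 10: C, bond orders sum to 2 (valence 4) → 2 H
  atom 11: C, bond orders sum to 2 (valence 4) → 2 H
  atom 12: C, bond orders sum to 2 (valence 4) → 2 H
  atom 13: C, bond orders sum to 2 (valence 4) → 2 H
  atom 14: O, bond orders sum to 2 (valence 2) → 0 H
  atom 15: C, bond orders sum to 1 (valence 4) → 3 H
Totals → C:12, H:25, Cl:1, O:2.
In Hill order: C12H25ClO2.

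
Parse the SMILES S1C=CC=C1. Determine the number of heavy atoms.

Every atom symbol written in the SMILES (organic subset) is one heavy atom; implicit H are not written.
Heavy atoms by element → C:4, S:1.
Total: 5.

5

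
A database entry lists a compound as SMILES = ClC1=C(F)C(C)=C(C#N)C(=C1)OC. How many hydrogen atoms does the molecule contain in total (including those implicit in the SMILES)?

Walk through each heavy atom and fill implicit hydrogens from standard valence (C 4, N 3, O 2, S 2, halogen 1):
  atom 1: Cl (halogen, monovalent) → 0 H
  atom 2: C, bond orders sum to 4 (valence 4) → 0 H
  atom 3: C, bond orders sum to 4 (valence 4) → 0 H
  atom 4: F (halogen, monovalent) → 0 H
  atom 5: C, bond orders sum to 4 (valence 4) → 0 H
  atom 6: C, bond orders sum to 1 (valence 4) → 3 H
  atom 7: C, bond orders sum to 4 (valence 4) → 0 H
  atom 8: C, bond orders sum to 4 (valence 4) → 0 H
  atom 9: N, bond orders sum to 3 (valence 3) → 0 H
  atom 10: C, bond orders sum to 4 (valence 4) → 0 H
  atom 11: C, bond orders sum to 3 (valence 4) → 1 H
  atom 12: O, bond orders sum to 2 (valence 2) → 0 H
  atom 13: C, bond orders sum to 1 (valence 4) → 3 H
Total hydrogens: 7.

7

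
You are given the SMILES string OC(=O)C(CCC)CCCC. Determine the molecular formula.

C9H18O2

Walk through each heavy atom and fill implicit hydrogens from standard valence (C 4, N 3, O 2, S 2, halogen 1):
  atom 1: O, bond orders sum to 1 (valence 2) → 1 H
  atom 2: C, bond orders sum to 4 (valence 4) → 0 H
  atom 3: O, bond orders sum to 2 (valence 2) → 0 H
  atom 4: C, bond orders sum to 3 (valence 4) → 1 H
  atom 5: C, bond orders sum to 2 (valence 4) → 2 H
  atom 6: C, bond orders sum to 2 (valence 4) → 2 H
  atom 7: C, bond orders sum to 1 (valence 4) → 3 H
  atom 8: C, bond orders sum to 2 (valence 4) → 2 H
  atom 9: C, bond orders sum to 2 (valence 4) → 2 H
  atom 10: C, bond orders sum to 2 (valence 4) → 2 H
  atom 11: C, bond orders sum to 1 (valence 4) → 3 H
Totals → C:9, H:18, O:2.
In Hill order: C9H18O2.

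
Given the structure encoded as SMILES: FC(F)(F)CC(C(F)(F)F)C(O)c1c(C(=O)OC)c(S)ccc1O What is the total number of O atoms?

4

Scan the SMILES for O atoms (remember two-letter symbols like Cl and Br are single atoms).
Oxygen count: 4.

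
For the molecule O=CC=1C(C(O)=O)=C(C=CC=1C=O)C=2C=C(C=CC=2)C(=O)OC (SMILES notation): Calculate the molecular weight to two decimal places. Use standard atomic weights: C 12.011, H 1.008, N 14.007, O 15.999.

312.28 g/mol

First, the molecular formula is C17H12O6 (counting implicit H from valence).
  C: 17 × 12.011 = 204.187
  H: 12 × 1.008 = 12.096
  O: 6 × 15.999 = 95.994
Sum: 17×12.011 + 12×1.008 + 6×15.999 = 312.277 → 312.28 g/mol.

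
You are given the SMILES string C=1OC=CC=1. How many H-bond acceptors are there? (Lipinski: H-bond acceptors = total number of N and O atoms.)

N atoms: 0; O atoms: 1.
Lipinski HBA = 0 + 1 = 1.

1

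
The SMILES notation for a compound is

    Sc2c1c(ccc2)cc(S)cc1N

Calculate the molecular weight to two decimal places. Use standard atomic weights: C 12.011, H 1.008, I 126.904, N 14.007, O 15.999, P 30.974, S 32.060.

First, the molecular formula is C10H9NS2 (counting implicit H from valence).
  C: 10 × 12.011 = 120.110
  H: 9 × 1.008 = 9.072
  N: 1 × 14.007 = 14.007
  S: 2 × 32.060 = 64.120
Sum: 10×12.011 + 9×1.008 + 1×14.007 + 2×32.060 = 207.309 → 207.31 g/mol.

207.31 g/mol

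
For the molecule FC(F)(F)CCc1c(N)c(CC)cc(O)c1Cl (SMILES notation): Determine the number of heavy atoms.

Every atom symbol written in the SMILES (organic subset) is one heavy atom; implicit H are not written.
Heavy atoms by element → C:11, Cl:1, F:3, N:1, O:1.
Total: 17.

17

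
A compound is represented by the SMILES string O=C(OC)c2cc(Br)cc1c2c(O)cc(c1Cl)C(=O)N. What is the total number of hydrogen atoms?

Walk through each heavy atom and fill implicit hydrogens from standard valence (C 4, N 3, O 2, S 2, halogen 1); for lowercase aromatic atoms, an aromatic c carries 1 H when it has two neighbours and 0 H with three, and aromatic n carries 0 H:
  atom 1: O, bond orders sum to 2 (valence 2) → 0 H
  atom 2: C, bond orders sum to 4 (valence 4) → 0 H
  atom 3: O, bond orders sum to 2 (valence 2) → 0 H
  atom 4: C, bond orders sum to 1 (valence 4) → 3 H
  atom 5: aromatic c, 3 neighbours → 0 H
  atom 6: aromatic c, 2 neighbours → 1 H
  atom 7: aromatic c, 3 neighbours → 0 H
  atom 8: Br (halogen, monovalent) → 0 H
  atom 9: aromatic c, 2 neighbours → 1 H
  atom 10: aromatic c, 3 neighbours → 0 H
  atom 11: aromatic c, 3 neighbours → 0 H
  atom 12: aromatic c, 3 neighbours → 0 H
  atom 13: O, bond orders sum to 1 (valence 2) → 1 H
  atom 14: aromatic c, 2 neighbours → 1 H
  atom 15: aromatic c, 3 neighbours → 0 H
  atom 16: aromatic c, 3 neighbours → 0 H
  atom 17: Cl (halogen, monovalent) → 0 H
  atom 18: C, bond orders sum to 4 (valence 4) → 0 H
  atom 19: O, bond orders sum to 2 (valence 2) → 0 H
  atom 20: N, bond orders sum to 1 (valence 3) → 2 H
Total hydrogens: 9.

9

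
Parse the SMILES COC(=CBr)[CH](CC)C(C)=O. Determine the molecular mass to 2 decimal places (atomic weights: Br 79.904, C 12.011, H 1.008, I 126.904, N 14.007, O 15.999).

221.09 g/mol

First, the molecular formula is C8H13BrO2 (counting implicit H from valence).
  Br: 1 × 79.904 = 79.904
  C: 8 × 12.011 = 96.088
  H: 13 × 1.008 = 13.104
  O: 2 × 15.999 = 31.998
Sum: 1×79.904 + 8×12.011 + 13×1.008 + 2×15.999 = 221.094 → 221.09 g/mol.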